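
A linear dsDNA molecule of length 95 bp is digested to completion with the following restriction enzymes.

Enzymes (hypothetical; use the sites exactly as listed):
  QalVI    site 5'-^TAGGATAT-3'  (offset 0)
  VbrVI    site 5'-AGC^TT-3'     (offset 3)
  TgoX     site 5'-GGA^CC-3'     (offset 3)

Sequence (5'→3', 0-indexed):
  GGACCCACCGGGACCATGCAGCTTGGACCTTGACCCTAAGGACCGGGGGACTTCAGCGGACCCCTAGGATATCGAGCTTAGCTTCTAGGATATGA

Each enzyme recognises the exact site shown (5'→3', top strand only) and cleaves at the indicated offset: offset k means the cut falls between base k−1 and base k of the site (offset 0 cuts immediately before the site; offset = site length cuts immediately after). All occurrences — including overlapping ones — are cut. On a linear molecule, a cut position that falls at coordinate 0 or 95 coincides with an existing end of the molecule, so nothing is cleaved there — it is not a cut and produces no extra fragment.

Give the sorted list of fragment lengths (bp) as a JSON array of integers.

Scan for sites:
  QalVI (TAGGATAT, off=0): starts [64, 85] → cuts [64, 85]
  VbrVI (AGCTT, off=3): starts [19, 74, 79] → cuts [22, 77, 82]
  TgoX (GGACC, off=3): starts [0, 10, 24, 39, 57] → cuts [3, 13, 27, 42, 60]

All cut coordinates (distinct, sorted): [3, 13, 22, 27, 42, 60, 64, 77, 82, 85]

Fragments:
  [0,3): 3 bp
  [3,13): 10 bp
  [13,22): 9 bp
  [22,27): 5 bp
  [27,42): 15 bp
  [42,60): 18 bp
  [60,64): 4 bp
  [64,77): 13 bp
  [77,82): 5 bp
  [82,85): 3 bp
  [85,95): 10 bp

[3,3,4,5,5,9,10,10,13,15,18]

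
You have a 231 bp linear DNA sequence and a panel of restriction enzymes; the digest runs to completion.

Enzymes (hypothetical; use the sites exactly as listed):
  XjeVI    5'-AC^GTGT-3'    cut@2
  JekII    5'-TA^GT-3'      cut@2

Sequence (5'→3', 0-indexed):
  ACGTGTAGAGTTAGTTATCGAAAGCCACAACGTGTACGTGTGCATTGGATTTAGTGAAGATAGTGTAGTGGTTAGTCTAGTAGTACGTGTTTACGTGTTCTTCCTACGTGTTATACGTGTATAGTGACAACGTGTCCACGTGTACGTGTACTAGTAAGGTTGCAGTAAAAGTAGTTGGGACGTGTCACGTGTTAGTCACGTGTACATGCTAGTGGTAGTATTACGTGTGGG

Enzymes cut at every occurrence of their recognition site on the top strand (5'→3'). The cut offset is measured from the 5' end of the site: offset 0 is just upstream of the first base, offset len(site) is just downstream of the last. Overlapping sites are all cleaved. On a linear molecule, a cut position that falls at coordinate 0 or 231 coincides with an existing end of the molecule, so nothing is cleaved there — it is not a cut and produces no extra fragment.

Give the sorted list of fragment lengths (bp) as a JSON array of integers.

Scan for sites:
  XjeVI (ACGTGT, off=2): starts [0, 29, 35, 84, 92, 105, 114, 129, 137, 143, 179, 186, 197, 222] → cuts [2, 31, 37, 86, 94, 107, 116, 131, 139, 145, 181, 188, 199, 224]
  JekII (TAGT, off=2): starts [11, 51, 60, 65, 72, 77, 80, 121, 151, 171, 192, 209, 215] → cuts [13, 53, 62, 67, 74, 79, 82, 123, 153, 173, 194, 211, 217]

All cut coordinates (distinct, sorted): [2, 13, 31, 37, 53, 62, 67, 74, 79, 82, 86, 94, 107, 116, 123, 131, 139, 145, 153, 173, 181, 188, 194, 199, 211, 217, 224]

Fragment lengths:
  [0,2): 2 bp
  [2,13): 11 bp
  [13,31): 18 bp
  [31,37): 6 bp
  [37,53): 16 bp
  [53,62): 9 bp
  [62,67): 5 bp
  [67,74): 7 bp
  [74,79): 5 bp
  [79,82): 3 bp
  [82,86): 4 bp
  [86,94): 8 bp
  [94,107): 13 bp
  [107,116): 9 bp
  [116,123): 7 bp
  [123,131): 8 bp
  [131,139): 8 bp
  [139,145): 6 bp
  [145,153): 8 bp
  [153,173): 20 bp
  [173,181): 8 bp
  [181,188): 7 bp
  [188,194): 6 bp
  [194,199): 5 bp
  [199,211): 12 bp
  [211,217): 6 bp
  [217,224): 7 bp
  [224,231): 7 bp

[2,3,4,5,5,5,6,6,6,6,7,7,7,7,7,8,8,8,8,8,9,9,11,12,13,16,18,20]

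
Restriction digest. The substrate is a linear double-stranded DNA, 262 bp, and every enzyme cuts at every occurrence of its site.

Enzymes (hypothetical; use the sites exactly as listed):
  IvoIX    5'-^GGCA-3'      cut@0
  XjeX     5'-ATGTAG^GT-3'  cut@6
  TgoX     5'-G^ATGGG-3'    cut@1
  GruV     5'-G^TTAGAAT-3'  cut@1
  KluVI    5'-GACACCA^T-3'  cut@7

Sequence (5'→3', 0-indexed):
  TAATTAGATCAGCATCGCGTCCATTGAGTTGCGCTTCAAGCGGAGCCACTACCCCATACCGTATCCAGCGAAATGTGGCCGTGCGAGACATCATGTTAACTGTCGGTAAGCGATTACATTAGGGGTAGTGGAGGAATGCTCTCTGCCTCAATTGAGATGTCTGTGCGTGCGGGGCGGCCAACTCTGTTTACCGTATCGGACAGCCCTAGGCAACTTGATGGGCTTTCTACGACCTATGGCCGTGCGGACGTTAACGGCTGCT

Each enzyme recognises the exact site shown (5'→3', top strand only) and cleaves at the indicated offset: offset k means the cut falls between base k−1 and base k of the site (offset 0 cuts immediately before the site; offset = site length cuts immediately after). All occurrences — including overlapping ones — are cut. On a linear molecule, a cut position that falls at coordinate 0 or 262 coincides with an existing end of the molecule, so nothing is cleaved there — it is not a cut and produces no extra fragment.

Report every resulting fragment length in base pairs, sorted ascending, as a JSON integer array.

Scan for sites:
  IvoIX (GGCA, off=0): starts [208] → cuts [208]
  XjeX (ATGTAGGT, off=6): no sites
  TgoX (GATGGG, off=1): starts [216] → cuts [217]
  GruV (GTTAGAAT, off=1): no sites
  KluVI (GACACCAT, off=7): no sites

All cut coordinates (distinct, sorted): [208, 217]

Fragments:
  [0,208): 208 bp
  [208,217): 9 bp
  [217,262): 45 bp

[9,45,208]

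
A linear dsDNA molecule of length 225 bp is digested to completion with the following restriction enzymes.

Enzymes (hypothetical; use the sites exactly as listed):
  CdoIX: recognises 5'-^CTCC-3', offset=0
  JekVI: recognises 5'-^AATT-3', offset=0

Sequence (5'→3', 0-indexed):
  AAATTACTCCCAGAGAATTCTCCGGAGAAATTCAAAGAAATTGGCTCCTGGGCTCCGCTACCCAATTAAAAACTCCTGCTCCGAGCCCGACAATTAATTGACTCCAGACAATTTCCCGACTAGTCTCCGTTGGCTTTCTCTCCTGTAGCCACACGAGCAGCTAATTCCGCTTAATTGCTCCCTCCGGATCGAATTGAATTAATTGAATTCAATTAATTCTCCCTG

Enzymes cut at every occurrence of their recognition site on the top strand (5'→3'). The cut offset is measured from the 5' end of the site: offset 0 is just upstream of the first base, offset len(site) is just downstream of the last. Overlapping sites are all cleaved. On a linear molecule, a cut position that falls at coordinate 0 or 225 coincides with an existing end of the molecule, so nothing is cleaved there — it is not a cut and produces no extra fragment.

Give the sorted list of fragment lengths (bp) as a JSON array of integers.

[1,4,4,4,4,4,4,5,5,5,5,5,6,6,6,7,8,8,9,9,9,10,10,10,11,13,15,15,23]

Per-enzyme occurrences:
  CdoIX CTCC/0: at [6, 19, 44, 52, 72, 78, 101, 124, 139, 177, 181, 218] ⇒ [6, 19, 44, 52, 72, 78, 101, 124, 139, 177, 181, 218]
  JekVI AATT/0: at [1, 15, 28, 38, 63, 91, 95, 109, 162, 172, 191, 196, 200, 205, 210, 214] ⇒ [1, 15, 28, 38, 63, 91, 95, 109, 162, 172, 191, 196, 200, 205, 210, 214]

All cut coordinates (distinct, sorted): [1, 6, 15, 19, 28, 38, 44, 52, 63, 72, 78, 91, 95, 101, 109, 124, 139, 162, 172, 177, 181, 191, 196, 200, 205, 210, 214, 218]

Fragment lengths:
  [0,1): 1 bp
  [1,6): 5 bp
  [6,15): 9 bp
  [15,19): 4 bp
  [19,28): 9 bp
  [28,38): 10 bp
  [38,44): 6 bp
  [44,52): 8 bp
  [52,63): 11 bp
  [63,72): 9 bp
  [72,78): 6 bp
  [78,91): 13 bp
  [91,95): 4 bp
  [95,101): 6 bp
  [101,109): 8 bp
  [109,124): 15 bp
  [124,139): 15 bp
  [139,162): 23 bp
  [162,172): 10 bp
  [172,177): 5 bp
  [177,181): 4 bp
  [181,191): 10 bp
  [191,196): 5 bp
  [196,200): 4 bp
  [200,205): 5 bp
  [205,210): 5 bp
  [210,214): 4 bp
  [214,218): 4 bp
  [218,225): 7 bp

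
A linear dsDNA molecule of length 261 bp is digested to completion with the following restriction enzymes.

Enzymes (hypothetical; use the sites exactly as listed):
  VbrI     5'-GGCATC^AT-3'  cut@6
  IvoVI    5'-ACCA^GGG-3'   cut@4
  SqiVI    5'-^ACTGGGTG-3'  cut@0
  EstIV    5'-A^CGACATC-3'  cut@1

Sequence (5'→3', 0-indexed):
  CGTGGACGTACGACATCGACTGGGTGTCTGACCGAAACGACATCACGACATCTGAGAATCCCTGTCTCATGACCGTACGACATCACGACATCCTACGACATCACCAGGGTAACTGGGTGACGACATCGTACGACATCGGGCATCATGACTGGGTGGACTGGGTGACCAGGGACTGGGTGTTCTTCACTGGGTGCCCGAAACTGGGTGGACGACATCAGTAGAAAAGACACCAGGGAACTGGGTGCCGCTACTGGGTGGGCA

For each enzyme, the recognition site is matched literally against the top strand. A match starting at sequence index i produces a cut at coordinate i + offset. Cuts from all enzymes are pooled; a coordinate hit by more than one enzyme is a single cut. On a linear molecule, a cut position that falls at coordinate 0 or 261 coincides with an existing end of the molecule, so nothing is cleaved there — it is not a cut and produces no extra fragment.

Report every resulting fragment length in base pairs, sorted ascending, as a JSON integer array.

[3,3,4,5,8,8,8,9,9,10,10,10,10,11,12,12,13,14,14,14,19,23,32]

Scan for sites:
  VbrI (GGCATCAT, off=6): starts [138] → cuts [144]
  IvoVI (ACCAGGG, off=4): starts [102, 164, 228] → cuts [106, 168, 232]
  SqiVI (ACTGGGTG, off=0): starts [18, 111, 147, 156, 171, 185, 199, 236, 249] → cuts [18, 111, 147, 156, 171, 185, 199, 236, 249]
  EstIV (ACGACATC, off=1): starts [9, 36, 44, 76, 84, 94, 119, 129, 208] → cuts [10, 37, 45, 77, 85, 95, 120, 130, 209]

Pooled cuts: [10, 18, 37, 45, 77, 85, 95, 106, 111, 120, 130, 144, 147, 156, 168, 171, 185, 199, 209, 232, 236, 249]

Fragments:
  [0,10): 10 bp
  [10,18): 8 bp
  [18,37): 19 bp
  [37,45): 8 bp
  [45,77): 32 bp
  [77,85): 8 bp
  [85,95): 10 bp
  [95,106): 11 bp
  [106,111): 5 bp
  [111,120): 9 bp
  [120,130): 10 bp
  [130,144): 14 bp
  [144,147): 3 bp
  [147,156): 9 bp
  [156,168): 12 bp
  [168,171): 3 bp
  [171,185): 14 bp
  [185,199): 14 bp
  [199,209): 10 bp
  [209,232): 23 bp
  [232,236): 4 bp
  [236,249): 13 bp
  [249,261): 12 bp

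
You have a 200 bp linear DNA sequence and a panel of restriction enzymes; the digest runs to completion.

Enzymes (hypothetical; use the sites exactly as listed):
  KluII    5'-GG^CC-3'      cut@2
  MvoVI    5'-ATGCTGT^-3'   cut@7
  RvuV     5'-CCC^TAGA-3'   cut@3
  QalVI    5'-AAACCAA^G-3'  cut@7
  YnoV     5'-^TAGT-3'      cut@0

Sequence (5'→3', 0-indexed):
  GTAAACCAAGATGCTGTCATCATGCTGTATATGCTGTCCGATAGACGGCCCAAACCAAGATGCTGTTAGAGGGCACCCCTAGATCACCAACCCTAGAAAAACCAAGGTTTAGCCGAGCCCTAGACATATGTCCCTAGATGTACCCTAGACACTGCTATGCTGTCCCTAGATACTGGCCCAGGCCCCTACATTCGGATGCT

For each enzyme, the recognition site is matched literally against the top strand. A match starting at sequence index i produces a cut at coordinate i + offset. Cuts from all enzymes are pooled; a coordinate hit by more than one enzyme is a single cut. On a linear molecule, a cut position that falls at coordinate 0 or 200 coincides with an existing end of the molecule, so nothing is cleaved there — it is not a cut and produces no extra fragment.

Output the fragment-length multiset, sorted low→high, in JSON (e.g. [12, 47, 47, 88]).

[3,6,8,8,9,9,10,10,11,11,11,12,13,14,14,15,18,18]

Site scan:
  KluII GGCC/2: at [46, 174, 180] ⇒ [48, 176, 182]
  MvoVI ATGCTGT/7: at [10, 21, 30, 59, 156] ⇒ [17, 28, 37, 66, 163]
  RvuV CCCTAGA/3: at [76, 90, 117, 131, 142, 163] ⇒ [79, 93, 120, 134, 145, 166]
  QalVI AAACCAAG/7: at [2, 51, 98] ⇒ [9, 58, 105]
  YnoV (TAGT, off=0): no sites

All cut coordinates (distinct, sorted): [9, 17, 28, 37, 48, 58, 66, 79, 93, 105, 120, 134, 145, 163, 166, 176, 182]

Fragments:
  [0,9): 9 bp
  [9,17): 8 bp
  [17,28): 11 bp
  [28,37): 9 bp
  [37,48): 11 bp
  [48,58): 10 bp
  [58,66): 8 bp
  [66,79): 13 bp
  [79,93): 14 bp
  [93,105): 12 bp
  [105,120): 15 bp
  [120,134): 14 bp
  [134,145): 11 bp
  [145,163): 18 bp
  [163,166): 3 bp
  [166,176): 10 bp
  [176,182): 6 bp
  [182,200): 18 bp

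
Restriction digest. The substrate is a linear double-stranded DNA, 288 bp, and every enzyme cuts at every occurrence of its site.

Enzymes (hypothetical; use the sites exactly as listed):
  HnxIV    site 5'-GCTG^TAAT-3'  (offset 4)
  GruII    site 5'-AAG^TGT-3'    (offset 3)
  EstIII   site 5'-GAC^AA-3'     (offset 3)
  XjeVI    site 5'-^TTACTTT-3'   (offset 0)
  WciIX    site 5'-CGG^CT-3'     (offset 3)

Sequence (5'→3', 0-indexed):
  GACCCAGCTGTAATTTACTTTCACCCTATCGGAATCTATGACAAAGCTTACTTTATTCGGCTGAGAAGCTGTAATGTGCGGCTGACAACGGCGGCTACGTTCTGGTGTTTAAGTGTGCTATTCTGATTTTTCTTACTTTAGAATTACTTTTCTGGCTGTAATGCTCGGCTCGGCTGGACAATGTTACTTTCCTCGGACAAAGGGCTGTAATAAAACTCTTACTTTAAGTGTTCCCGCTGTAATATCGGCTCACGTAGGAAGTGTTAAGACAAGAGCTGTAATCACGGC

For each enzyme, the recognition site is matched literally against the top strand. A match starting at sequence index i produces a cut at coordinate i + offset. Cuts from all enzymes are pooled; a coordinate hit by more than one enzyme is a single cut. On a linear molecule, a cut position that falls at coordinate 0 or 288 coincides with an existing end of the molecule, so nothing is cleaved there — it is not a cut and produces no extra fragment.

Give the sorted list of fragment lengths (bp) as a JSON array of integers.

Scan for sites:
  HnxIV (GCTGTAAT, off=4): starts [6, 67, 154, 203, 235, 274] → cuts [10, 71, 158, 207, 239, 278]
  GruII (AAGTGT, off=3): starts [110, 225, 258] → cuts [113, 228, 261]
  EstIII (GACAA, off=3): starts [39, 83, 176, 195, 267] → cuts [42, 86, 179, 198, 270]
  XjeVI (TTACTTT, off=0): starts [14, 47, 132, 143, 183, 218] → cuts [14, 47, 132, 143, 183, 218]
  WciIX (CGGCT, off=3): starts [57, 78, 91, 165, 170, 245] → cuts [60, 81, 94, 168, 173, 248]

Pooled cuts: [10, 14, 42, 47, 60, 71, 81, 86, 94, 113, 132, 143, 158, 168, 173, 179, 183, 198, 207, 218, 228, 239, 248, 261, 270, 278]

Fragments:
  [0,10): 10 bp
  [10,14): 4 bp
  [14,42): 28 bp
  [42,47): 5 bp
  [47,60): 13 bp
  [60,71): 11 bp
  [71,81): 10 bp
  [81,86): 5 bp
  [86,94): 8 bp
  [94,113): 19 bp
  [113,132): 19 bp
  [132,143): 11 bp
  [143,158): 15 bp
  [158,168): 10 bp
  [168,173): 5 bp
  [173,179): 6 bp
  [179,183): 4 bp
  [183,198): 15 bp
  [198,207): 9 bp
  [207,218): 11 bp
  [218,228): 10 bp
  [228,239): 11 bp
  [239,248): 9 bp
  [248,261): 13 bp
  [261,270): 9 bp
  [270,278): 8 bp
  [278,288): 10 bp

[4,4,5,5,5,6,8,8,9,9,9,10,10,10,10,10,11,11,11,11,13,13,15,15,19,19,28]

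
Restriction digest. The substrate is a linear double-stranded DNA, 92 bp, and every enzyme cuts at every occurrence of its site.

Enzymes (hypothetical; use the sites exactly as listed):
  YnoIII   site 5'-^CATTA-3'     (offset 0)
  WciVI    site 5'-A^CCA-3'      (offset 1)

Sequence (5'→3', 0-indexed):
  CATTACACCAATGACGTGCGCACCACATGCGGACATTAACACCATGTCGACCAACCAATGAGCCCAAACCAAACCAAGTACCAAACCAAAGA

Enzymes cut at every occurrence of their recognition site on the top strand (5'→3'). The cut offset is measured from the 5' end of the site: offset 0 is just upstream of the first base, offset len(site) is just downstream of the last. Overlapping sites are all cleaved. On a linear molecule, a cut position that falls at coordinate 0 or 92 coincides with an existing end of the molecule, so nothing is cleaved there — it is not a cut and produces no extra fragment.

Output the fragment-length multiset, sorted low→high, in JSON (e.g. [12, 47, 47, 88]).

Per-enzyme occurrences:
  YnoIII CATTA/0: at [0, 33] ⇒ [33] (position 0 is a terminus of the linear molecule — no cut)
  WciVI ACCA/1: at [6, 21, 40, 49, 53, 67, 72, 79, 84] ⇒ [7, 22, 41, 50, 54, 68, 73, 80, 85]

All cut coordinates (distinct, sorted): [7, 22, 33, 41, 50, 54, 68, 73, 80, 85]

Fragments:
  [0,7): 7 bp
  [7,22): 15 bp
  [22,33): 11 bp
  [33,41): 8 bp
  [41,50): 9 bp
  [50,54): 4 bp
  [54,68): 14 bp
  [68,73): 5 bp
  [73,80): 7 bp
  [80,85): 5 bp
  [85,92): 7 bp

[4,5,5,7,7,7,8,9,11,14,15]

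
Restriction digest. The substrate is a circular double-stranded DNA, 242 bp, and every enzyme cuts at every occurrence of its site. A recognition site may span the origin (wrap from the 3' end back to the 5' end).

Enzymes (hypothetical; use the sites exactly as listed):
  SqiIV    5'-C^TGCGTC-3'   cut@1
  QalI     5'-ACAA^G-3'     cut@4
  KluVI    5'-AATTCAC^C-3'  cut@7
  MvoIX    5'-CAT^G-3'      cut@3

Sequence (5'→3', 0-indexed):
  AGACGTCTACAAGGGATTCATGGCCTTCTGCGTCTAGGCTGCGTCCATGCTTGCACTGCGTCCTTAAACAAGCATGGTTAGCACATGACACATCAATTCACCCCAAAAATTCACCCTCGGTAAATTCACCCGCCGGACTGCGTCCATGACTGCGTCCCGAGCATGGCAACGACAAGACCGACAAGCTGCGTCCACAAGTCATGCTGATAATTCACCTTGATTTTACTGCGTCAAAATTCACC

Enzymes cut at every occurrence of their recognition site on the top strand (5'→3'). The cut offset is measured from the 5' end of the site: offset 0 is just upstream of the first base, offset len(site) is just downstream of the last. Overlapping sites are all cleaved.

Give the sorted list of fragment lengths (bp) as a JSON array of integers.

[2,3,4,5,7,8,9,9,9,9,9,11,11,11,11,11,13,13,13,14,15,15,15,15]

Per-enzyme occurrences:
  SqiIV CTGCGTC/1: at [27, 38, 55, 137, 149, 185, 225] ⇒ [28, 39, 56, 138, 150, 186, 226]
  QalI ACAAG/4: at [8, 67, 171, 180, 193] ⇒ [12, 71, 175, 184, 197]
  KluVI AATTCACC/7: at [94, 107, 122, 208, 234] ⇒ [101, 114, 129, 215, 241]
  MvoIX CATG/3: at [18, 45, 72, 83, 144, 161, 199] ⇒ [21, 48, 75, 86, 147, 164, 202]

All cut coordinates (distinct, sorted): [12, 21, 28, 39, 48, 56, 71, 75, 86, 101, 114, 129, 138, 147, 150, 164, 175, 184, 186, 197, 202, 215, 226, 241]

Fragments:
  12→21: 9 bp
  21→28: 7 bp
  28→39: 11 bp
  39→48: 9 bp
  48→56: 8 bp
  56→71: 15 bp
  71→75: 4 bp
  75→86: 11 bp
  86→101: 15 bp
  101→114: 13 bp
  114→129: 15 bp
  129→138: 9 bp
  138→147: 9 bp
  147→150: 3 bp
  150→164: 14 bp
  164→175: 11 bp
  175→184: 9 bp
  184→186: 2 bp
  186→197: 11 bp
  197→202: 5 bp
  202→215: 13 bp
  215→226: 11 bp
  226→241: 15 bp
  241→12 (wrap): 242-241+12 = 13 bp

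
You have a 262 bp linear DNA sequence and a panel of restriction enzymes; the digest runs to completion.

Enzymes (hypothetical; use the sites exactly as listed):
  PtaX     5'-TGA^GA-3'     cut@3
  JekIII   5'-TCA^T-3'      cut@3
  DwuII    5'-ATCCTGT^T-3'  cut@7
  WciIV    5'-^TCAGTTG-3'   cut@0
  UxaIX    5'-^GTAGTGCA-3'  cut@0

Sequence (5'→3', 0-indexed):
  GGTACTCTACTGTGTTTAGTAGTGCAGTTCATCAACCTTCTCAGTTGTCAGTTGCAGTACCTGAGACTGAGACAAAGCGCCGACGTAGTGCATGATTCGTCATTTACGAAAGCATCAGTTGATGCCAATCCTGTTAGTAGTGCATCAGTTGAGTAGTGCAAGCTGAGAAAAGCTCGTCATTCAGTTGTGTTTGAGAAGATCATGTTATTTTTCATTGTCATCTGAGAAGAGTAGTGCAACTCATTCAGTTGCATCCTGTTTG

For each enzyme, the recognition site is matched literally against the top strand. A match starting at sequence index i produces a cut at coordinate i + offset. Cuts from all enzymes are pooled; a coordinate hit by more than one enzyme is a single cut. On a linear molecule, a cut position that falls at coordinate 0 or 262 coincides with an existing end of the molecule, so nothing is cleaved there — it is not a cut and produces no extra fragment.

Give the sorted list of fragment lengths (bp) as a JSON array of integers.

[1,1,2,3,5,5,6,6,7,8,8,8,9,12,12,13,13,13,14,14,14,15,17,18,18,20]

Scan for sites:
  PtaX (TGAGA, off=3): starts [61, 67, 163, 191, 222] → cuts [64, 70, 166, 194, 225]
  JekIII (TCAT, off=3): starts [28, 99, 176, 199, 211, 217, 240] → cuts [31, 102, 179, 202, 214, 220, 243]
  DwuII (ATCCTGTT, off=7): starts [127, 252] → cuts [134, 259]
  WciIV (TCAGTTG, off=0): starts [40, 47, 114, 144, 180, 244] → cuts [40, 47, 114, 144, 180, 244]
  UxaIX (GTAGTGCA, off=0): starts [18, 84, 136, 152, 230] → cuts [18, 84, 136, 152, 230]

Pooled cuts: [18, 31, 40, 47, 64, 70, 84, 102, 114, 134, 136, 144, 152, 166, 179, 180, 194, 202, 214, 220, 225, 230, 243, 244, 259]

Fragments:
  [0,18): 18 bp
  [18,31): 13 bp
  [31,40): 9 bp
  [40,47): 7 bp
  [47,64): 17 bp
  [64,70): 6 bp
  [70,84): 14 bp
  [84,102): 18 bp
  [102,114): 12 bp
  [114,134): 20 bp
  [134,136): 2 bp
  [136,144): 8 bp
  [144,152): 8 bp
  [152,166): 14 bp
  [166,179): 13 bp
  [179,180): 1 bp
  [180,194): 14 bp
  [194,202): 8 bp
  [202,214): 12 bp
  [214,220): 6 bp
  [220,225): 5 bp
  [225,230): 5 bp
  [230,243): 13 bp
  [243,244): 1 bp
  [244,259): 15 bp
  [259,262): 3 bp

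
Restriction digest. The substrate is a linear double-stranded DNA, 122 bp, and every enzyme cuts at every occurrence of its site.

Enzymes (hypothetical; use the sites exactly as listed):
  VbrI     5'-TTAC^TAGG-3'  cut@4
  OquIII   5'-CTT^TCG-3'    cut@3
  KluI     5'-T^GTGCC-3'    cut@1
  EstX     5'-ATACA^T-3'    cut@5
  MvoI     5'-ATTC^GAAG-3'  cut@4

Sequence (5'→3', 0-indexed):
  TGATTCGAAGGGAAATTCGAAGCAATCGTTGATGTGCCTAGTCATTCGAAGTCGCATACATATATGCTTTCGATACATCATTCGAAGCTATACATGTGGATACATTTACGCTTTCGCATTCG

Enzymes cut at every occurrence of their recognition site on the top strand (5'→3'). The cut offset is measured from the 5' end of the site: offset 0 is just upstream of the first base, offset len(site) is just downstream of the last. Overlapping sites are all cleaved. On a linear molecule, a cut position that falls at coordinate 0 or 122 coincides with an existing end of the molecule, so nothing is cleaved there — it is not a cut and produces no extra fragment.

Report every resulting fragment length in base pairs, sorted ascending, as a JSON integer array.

[6,6,8,9,9,9,10,11,12,13,14,15]

Site scan:
  VbrI (TTACTAGG, off=4): no sites
  OquIII CTTTCG/3: at [66, 110] ⇒ [69, 113]
  KluI TGTGCC/1: at [32] ⇒ [33]
  EstX ATACAT/5: at [55, 72, 89, 99] ⇒ [60, 77, 94, 104]
  MvoI ATTCGAAG/4: at [2, 14, 43, 79] ⇒ [6, 18, 47, 83]

Pooled cuts: [6, 18, 33, 47, 60, 69, 77, 83, 94, 104, 113]

Fragment lengths:
  [0,6): 6 bp
  [6,18): 12 bp
  [18,33): 15 bp
  [33,47): 14 bp
  [47,60): 13 bp
  [60,69): 9 bp
  [69,77): 8 bp
  [77,83): 6 bp
  [83,94): 11 bp
  [94,104): 10 bp
  [104,113): 9 bp
  [113,122): 9 bp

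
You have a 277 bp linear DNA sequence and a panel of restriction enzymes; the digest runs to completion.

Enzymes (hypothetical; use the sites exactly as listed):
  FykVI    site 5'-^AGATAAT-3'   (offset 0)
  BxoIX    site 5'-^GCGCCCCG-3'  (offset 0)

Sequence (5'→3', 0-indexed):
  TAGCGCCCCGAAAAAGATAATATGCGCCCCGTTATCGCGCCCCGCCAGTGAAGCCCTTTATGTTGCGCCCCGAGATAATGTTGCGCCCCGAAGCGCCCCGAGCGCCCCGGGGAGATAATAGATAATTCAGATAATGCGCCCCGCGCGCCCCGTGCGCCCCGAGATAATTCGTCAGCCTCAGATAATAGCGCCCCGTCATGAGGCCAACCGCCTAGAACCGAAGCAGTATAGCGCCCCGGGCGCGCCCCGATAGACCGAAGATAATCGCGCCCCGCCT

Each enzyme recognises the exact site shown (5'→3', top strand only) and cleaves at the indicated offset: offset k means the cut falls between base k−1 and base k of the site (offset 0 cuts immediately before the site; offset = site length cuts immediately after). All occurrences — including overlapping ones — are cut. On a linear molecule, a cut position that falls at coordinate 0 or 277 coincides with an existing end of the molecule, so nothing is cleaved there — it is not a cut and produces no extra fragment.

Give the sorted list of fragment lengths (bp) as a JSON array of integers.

[2,7,7,8,8,8,8,9,9,9,9,9,10,10,11,11,11,12,13,17,18,28,43]

Per-enzyme occurrences:
  FykVI (AGATAAT, off=0): starts [14, 72, 112, 119, 128, 161, 179, 258] → cuts [14, 72, 112, 119, 128, 161, 179, 258]
  BxoIX (GCGCCCCG, off=0): starts [2, 23, 36, 64, 82, 92, 101, 135, 144, 153, 187, 230, 241, 266] → cuts [2, 23, 36, 64, 82, 92, 101, 135, 144, 153, 187, 230, 241, 266]

Pooled cuts: [2, 14, 23, 36, 64, 72, 82, 92, 101, 112, 119, 128, 135, 144, 153, 161, 179, 187, 230, 241, 258, 266]

Fragment lengths:
  [0,2): 2 bp
  [2,14): 12 bp
  [14,23): 9 bp
  [23,36): 13 bp
  [36,64): 28 bp
  [64,72): 8 bp
  [72,82): 10 bp
  [82,92): 10 bp
  [92,101): 9 bp
  [101,112): 11 bp
  [112,119): 7 bp
  [119,128): 9 bp
  [128,135): 7 bp
  [135,144): 9 bp
  [144,153): 9 bp
  [153,161): 8 bp
  [161,179): 18 bp
  [179,187): 8 bp
  [187,230): 43 bp
  [230,241): 11 bp
  [241,258): 17 bp
  [258,266): 8 bp
  [266,277): 11 bp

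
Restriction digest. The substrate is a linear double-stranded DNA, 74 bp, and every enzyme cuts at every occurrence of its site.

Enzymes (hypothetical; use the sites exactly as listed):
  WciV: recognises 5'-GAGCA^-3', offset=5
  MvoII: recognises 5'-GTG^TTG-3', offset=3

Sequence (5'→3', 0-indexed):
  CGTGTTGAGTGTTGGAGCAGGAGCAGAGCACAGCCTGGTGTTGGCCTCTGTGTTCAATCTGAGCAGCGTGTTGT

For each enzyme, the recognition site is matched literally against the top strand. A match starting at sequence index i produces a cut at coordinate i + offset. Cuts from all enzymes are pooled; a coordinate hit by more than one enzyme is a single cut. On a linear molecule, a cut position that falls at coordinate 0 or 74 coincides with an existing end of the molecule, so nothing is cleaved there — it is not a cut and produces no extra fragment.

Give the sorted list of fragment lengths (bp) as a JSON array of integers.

Site scan:
  WciV (GAGCA, off=5): starts [14, 20, 25, 60] → cuts [19, 25, 30, 65]
  MvoII (GTGTTG, off=3): starts [1, 8, 37, 67] → cuts [4, 11, 40, 70]

Pooled cuts: [4, 11, 19, 25, 30, 40, 65, 70]

Fragments:
  [0,4): 4 bp
  [4,11): 7 bp
  [11,19): 8 bp
  [19,25): 6 bp
  [25,30): 5 bp
  [30,40): 10 bp
  [40,65): 25 bp
  [65,70): 5 bp
  [70,74): 4 bp

[4,4,5,5,6,7,8,10,25]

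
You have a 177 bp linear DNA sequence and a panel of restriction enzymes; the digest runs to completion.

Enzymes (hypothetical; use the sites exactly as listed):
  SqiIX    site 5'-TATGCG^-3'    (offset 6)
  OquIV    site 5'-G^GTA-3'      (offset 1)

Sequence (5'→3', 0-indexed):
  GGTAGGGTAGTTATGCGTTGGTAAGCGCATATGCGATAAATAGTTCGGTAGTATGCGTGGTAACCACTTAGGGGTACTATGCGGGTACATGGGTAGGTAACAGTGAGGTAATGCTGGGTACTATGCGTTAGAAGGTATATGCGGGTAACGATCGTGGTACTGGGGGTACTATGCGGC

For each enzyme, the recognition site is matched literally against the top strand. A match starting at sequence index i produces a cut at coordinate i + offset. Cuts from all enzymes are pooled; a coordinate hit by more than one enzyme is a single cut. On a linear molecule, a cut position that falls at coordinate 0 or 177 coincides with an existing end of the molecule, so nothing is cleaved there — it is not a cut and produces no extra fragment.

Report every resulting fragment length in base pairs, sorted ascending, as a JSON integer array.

[1,1,1,2,2,3,4,5,7,8,9,9,10,10,10,10,10,11,11,12,12,14,15]

Scan for sites:
  SqiIX TATGCG/6: at [11, 29, 51, 77, 121, 137, 169] ⇒ [17, 35, 57, 83, 127, 143, 175]
  OquIV GGTA/1: at [0, 5, 19, 46, 58, 72, 83, 91, 95, 106, 116, 133, 143, 155, 164] ⇒ [1, 6, 20, 47, 59, 73, 84, 92, 96, 107, 117, 134, 144, 156, 165]

All cut coordinates (distinct, sorted): [1, 6, 17, 20, 35, 47, 57, 59, 73, 83, 84, 92, 96, 107, 117, 127, 134, 143, 144, 156, 165, 175]

Fragments:
  [0,1): 1 bp
  [1,6): 5 bp
  [6,17): 11 bp
  [17,20): 3 bp
  [20,35): 15 bp
  [35,47): 12 bp
  [47,57): 10 bp
  [57,59): 2 bp
  [59,73): 14 bp
  [73,83): 10 bp
  [83,84): 1 bp
  [84,92): 8 bp
  [92,96): 4 bp
  [96,107): 11 bp
  [107,117): 10 bp
  [117,127): 10 bp
  [127,134): 7 bp
  [134,143): 9 bp
  [143,144): 1 bp
  [144,156): 12 bp
  [156,165): 9 bp
  [165,175): 10 bp
  [175,177): 2 bp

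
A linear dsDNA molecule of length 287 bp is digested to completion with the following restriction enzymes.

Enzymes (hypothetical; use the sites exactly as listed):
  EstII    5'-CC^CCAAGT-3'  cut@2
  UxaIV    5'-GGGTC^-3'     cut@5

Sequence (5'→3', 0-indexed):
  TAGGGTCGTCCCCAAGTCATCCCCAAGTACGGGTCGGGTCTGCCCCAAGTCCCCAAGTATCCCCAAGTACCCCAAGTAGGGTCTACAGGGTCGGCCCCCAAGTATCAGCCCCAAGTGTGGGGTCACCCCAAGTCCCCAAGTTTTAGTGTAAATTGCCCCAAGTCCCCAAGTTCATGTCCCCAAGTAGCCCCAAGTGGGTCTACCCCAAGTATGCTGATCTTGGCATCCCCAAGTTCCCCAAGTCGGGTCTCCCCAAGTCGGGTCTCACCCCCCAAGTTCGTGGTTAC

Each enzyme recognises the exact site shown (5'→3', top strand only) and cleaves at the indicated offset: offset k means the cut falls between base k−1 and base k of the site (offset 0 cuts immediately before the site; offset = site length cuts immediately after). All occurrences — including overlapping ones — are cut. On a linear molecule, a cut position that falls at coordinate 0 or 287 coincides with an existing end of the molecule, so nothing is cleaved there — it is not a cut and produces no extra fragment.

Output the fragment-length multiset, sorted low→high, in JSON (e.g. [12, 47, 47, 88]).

Per-enzyme occurrences:
  EstII (CCCCAAGT, off=2): starts [9, 20, 42, 50, 60, 69, 95, 108, 125, 133, 155, 163, 177, 187, 202, 226, 235, 250, 269] → cuts [11, 22, 44, 52, 62, 71, 97, 110, 127, 135, 157, 165, 179, 189, 204, 228, 237, 252, 271]
  UxaIV (GGGTC, off=5): starts [2, 30, 35, 78, 87, 119, 195, 244, 259] → cuts [7, 35, 40, 83, 92, 124, 200, 249, 264]

All cut coordinates (distinct, sorted): [7, 11, 22, 35, 40, 44, 52, 62, 71, 83, 92, 97, 110, 124, 127, 135, 157, 165, 179, 189, 200, 204, 228, 237, 249, 252, 264, 271]

Fragment lengths:
  [0,7): 7 bp
  [7,11): 4 bp
  [11,22): 11 bp
  [22,35): 13 bp
  [35,40): 5 bp
  [40,44): 4 bp
  [44,52): 8 bp
  [52,62): 10 bp
  [62,71): 9 bp
  [71,83): 12 bp
  [83,92): 9 bp
  [92,97): 5 bp
  [97,110): 13 bp
  [110,124): 14 bp
  [124,127): 3 bp
  [127,135): 8 bp
  [135,157): 22 bp
  [157,165): 8 bp
  [165,179): 14 bp
  [179,189): 10 bp
  [189,200): 11 bp
  [200,204): 4 bp
  [204,228): 24 bp
  [228,237): 9 bp
  [237,249): 12 bp
  [249,252): 3 bp
  [252,264): 12 bp
  [264,271): 7 bp
  [271,287): 16 bp

[3,3,4,4,4,5,5,7,7,8,8,8,9,9,9,10,10,11,11,12,12,12,13,13,14,14,16,22,24]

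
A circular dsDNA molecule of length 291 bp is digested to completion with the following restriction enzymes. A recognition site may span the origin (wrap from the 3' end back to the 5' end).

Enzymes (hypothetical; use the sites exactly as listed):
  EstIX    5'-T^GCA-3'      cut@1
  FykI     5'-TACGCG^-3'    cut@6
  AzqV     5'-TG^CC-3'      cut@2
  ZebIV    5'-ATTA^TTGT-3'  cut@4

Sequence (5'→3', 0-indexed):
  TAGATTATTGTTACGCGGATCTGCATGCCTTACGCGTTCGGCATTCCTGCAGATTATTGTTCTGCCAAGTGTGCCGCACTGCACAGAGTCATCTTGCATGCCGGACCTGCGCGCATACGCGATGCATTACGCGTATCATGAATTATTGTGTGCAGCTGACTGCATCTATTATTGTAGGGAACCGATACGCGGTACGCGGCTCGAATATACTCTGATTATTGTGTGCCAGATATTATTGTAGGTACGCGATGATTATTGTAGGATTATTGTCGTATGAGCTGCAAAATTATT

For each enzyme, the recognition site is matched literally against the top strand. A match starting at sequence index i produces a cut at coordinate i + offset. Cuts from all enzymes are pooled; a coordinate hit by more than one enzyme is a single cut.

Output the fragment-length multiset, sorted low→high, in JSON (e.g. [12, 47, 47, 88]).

Site scan:
  EstIX (TGCA, off=1): starts [21, 47, 79, 94, 122, 150, 160, 279] → cuts [22, 48, 80, 95, 123, 151, 161, 280]
  FykI (TACGCG, off=6): starts [11, 30, 115, 127, 185, 192, 242] → cuts [17, 36, 121, 133, 191, 198, 248]
  AzqV (TGCC, off=2): starts [25, 62, 71, 98, 223] → cuts [27, 64, 73, 100, 225]
  ZebIV (ATTATTGT, off=4): starts [3, 52, 141, 167, 214, 231, 251, 262] → cuts [7, 56, 145, 171, 218, 235, 255, 266]

All cut coordinates (distinct, sorted): [7, 17, 22, 27, 36, 48, 56, 64, 73, 80, 95, 100, 121, 123, 133, 145, 151, 161, 171, 191, 198, 218, 225, 235, 248, 255, 266, 280]

Fragment lengths:
  7→17: 10 bp
  17→22: 5 bp
  22→27: 5 bp
  27→36: 9 bp
  36→48: 12 bp
  48→56: 8 bp
  56→64: 8 bp
  64→73: 9 bp
  73→80: 7 bp
  80→95: 15 bp
  95→100: 5 bp
  100→121: 21 bp
  121→123: 2 bp
  123→133: 10 bp
  133→145: 12 bp
  145→151: 6 bp
  151→161: 10 bp
  161→171: 10 bp
  171→191: 20 bp
  191→198: 7 bp
  198→218: 20 bp
  218→225: 7 bp
  225→235: 10 bp
  235→248: 13 bp
  248→255: 7 bp
  255→266: 11 bp
  266→280: 14 bp
  280→7 (wrap): 291-280+7 = 18 bp

[2,5,5,5,6,7,7,7,7,8,8,9,9,10,10,10,10,10,11,12,12,13,14,15,18,20,20,21]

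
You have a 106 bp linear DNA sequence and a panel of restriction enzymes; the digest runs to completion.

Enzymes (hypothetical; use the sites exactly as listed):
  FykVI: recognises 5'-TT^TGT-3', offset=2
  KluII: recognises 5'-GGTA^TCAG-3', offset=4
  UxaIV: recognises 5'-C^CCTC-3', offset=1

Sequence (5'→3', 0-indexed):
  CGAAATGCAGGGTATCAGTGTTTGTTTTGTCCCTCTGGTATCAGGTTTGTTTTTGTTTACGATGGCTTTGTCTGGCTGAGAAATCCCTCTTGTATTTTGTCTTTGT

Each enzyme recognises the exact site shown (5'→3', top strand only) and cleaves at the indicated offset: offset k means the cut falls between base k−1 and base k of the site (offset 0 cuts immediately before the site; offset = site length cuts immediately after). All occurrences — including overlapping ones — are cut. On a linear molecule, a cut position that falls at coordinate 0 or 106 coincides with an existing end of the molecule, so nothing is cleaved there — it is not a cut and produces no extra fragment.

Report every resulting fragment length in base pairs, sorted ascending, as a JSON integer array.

[3,4,5,6,6,7,8,9,12,14,15,17]

Per-enzyme occurrences:
  FykVI TTTGT/2: at [20, 25, 45, 51, 66, 95, 101] ⇒ [22, 27, 47, 53, 68, 97, 103]
  KluII GGTATCAG/4: at [10, 36] ⇒ [14, 40]
  UxaIV CCCTC/1: at [30, 84] ⇒ [31, 85]

Pooled cuts: [14, 22, 27, 31, 40, 47, 53, 68, 85, 97, 103]

Fragments:
  [0,14): 14 bp
  [14,22): 8 bp
  [22,27): 5 bp
  [27,31): 4 bp
  [31,40): 9 bp
  [40,47): 7 bp
  [47,53): 6 bp
  [53,68): 15 bp
  [68,85): 17 bp
  [85,97): 12 bp
  [97,103): 6 bp
  [103,106): 3 bp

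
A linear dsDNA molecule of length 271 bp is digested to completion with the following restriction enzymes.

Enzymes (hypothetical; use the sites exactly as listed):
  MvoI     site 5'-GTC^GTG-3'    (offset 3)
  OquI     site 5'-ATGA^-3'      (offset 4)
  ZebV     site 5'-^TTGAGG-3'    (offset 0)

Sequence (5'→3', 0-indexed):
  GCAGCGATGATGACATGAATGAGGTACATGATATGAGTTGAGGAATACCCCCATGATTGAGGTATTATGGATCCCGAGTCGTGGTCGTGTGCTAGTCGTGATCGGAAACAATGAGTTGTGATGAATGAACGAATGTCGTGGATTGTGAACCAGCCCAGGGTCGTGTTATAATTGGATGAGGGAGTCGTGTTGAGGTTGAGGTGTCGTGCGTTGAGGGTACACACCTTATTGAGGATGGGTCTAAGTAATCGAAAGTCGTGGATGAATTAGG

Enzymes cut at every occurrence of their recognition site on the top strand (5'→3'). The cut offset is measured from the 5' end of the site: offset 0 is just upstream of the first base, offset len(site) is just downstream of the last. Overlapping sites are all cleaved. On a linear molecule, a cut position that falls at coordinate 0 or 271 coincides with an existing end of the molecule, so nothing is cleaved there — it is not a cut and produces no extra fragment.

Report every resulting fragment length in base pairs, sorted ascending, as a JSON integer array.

Scan for sites:
  MvoI (GTCGTG, off=3): starts [77, 83, 94, 134, 159, 183, 202, 254] → cuts [80, 86, 97, 137, 162, 186, 205, 257]
  OquI (ATGA, off=4): starts [6, 9, 14, 18, 27, 32, 52, 110, 120, 124, 175, 261] → cuts [10, 13, 18, 22, 31, 36, 56, 114, 124, 128, 179, 265]
  ZebV (TTGAGG, off=0): starts [37, 56, 189, 195, 210, 228] → cuts [37, 56, 189, 195, 210, 228]

Pooled cuts: [10, 13, 18, 22, 31, 36, 37, 56, 80, 86, 97, 114, 124, 128, 137, 162, 179, 186, 189, 195, 205, 210, 228, 257, 265]

Fragments:
  [0,10): 10 bp
  [10,13): 3 bp
  [13,18): 5 bp
  [18,22): 4 bp
  [22,31): 9 bp
  [31,36): 5 bp
  [36,37): 1 bp
  [37,56): 19 bp
  [56,80): 24 bp
  [80,86): 6 bp
  [86,97): 11 bp
  [97,114): 17 bp
  [114,124): 10 bp
  [124,128): 4 bp
  [128,137): 9 bp
  [137,162): 25 bp
  [162,179): 17 bp
  [179,186): 7 bp
  [186,189): 3 bp
  [189,195): 6 bp
  [195,205): 10 bp
  [205,210): 5 bp
  [210,228): 18 bp
  [228,257): 29 bp
  [257,265): 8 bp
  [265,271): 6 bp

[1,3,3,4,4,5,5,5,6,6,6,7,8,9,9,10,10,10,11,17,17,18,19,24,25,29]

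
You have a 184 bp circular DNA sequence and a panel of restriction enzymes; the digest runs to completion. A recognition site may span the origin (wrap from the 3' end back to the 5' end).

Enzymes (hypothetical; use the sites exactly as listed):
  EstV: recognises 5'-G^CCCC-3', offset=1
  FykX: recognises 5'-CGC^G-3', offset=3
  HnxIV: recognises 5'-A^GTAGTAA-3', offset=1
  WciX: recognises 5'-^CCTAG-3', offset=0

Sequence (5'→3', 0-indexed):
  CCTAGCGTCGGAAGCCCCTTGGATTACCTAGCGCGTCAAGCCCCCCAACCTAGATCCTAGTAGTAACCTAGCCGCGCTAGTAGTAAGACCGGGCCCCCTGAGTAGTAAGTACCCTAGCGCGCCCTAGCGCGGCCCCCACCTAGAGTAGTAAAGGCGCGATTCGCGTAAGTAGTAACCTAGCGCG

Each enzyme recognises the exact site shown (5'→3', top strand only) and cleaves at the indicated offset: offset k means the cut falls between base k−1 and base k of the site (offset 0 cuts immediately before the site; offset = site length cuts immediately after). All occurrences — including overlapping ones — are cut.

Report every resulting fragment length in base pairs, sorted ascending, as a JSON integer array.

Per-enzyme occurrences:
  EstV GCCCC/1: at [13, 39, 92, 131] ⇒ [14, 40, 93, 132]
  FykX CGCG/3: at [31, 72, 117, 127, 154, 161, 180] ⇒ [34, 75, 120, 130, 157, 164, 183]
  HnxIV AGTAGTAA/1: at [58, 78, 100, 143, 167] ⇒ [59, 79, 101, 144, 168]
  WciX CCTAG/0: at [0, 26, 48, 55, 66, 112, 122, 138, 175] ⇒ [0, 26, 48, 55, 66, 112, 122, 138, 175]

All cut coordinates (distinct, sorted): [0, 14, 26, 34, 40, 48, 55, 59, 66, 75, 79, 93, 101, 112, 120, 122, 130, 132, 138, 144, 157, 164, 168, 175, 183]

Fragments:
  0→14: 14 bp
  14→26: 12 bp
  26→34: 8 bp
  34→40: 6 bp
  40→48: 8 bp
  48→55: 7 bp
  55→59: 4 bp
  59→66: 7 bp
  66→75: 9 bp
  75→79: 4 bp
  79→93: 14 bp
  93→101: 8 bp
  101→112: 11 bp
  112→120: 8 bp
  120→122: 2 bp
  122→130: 8 bp
  130→132: 2 bp
  132→138: 6 bp
  138→144: 6 bp
  144→157: 13 bp
  157→164: 7 bp
  164→168: 4 bp
  168→175: 7 bp
  175→183: 8 bp
  183→0 (wrap): 184-183+0 = 1 bp

[1,2,2,4,4,4,6,6,6,7,7,7,7,8,8,8,8,8,8,9,11,12,13,14,14]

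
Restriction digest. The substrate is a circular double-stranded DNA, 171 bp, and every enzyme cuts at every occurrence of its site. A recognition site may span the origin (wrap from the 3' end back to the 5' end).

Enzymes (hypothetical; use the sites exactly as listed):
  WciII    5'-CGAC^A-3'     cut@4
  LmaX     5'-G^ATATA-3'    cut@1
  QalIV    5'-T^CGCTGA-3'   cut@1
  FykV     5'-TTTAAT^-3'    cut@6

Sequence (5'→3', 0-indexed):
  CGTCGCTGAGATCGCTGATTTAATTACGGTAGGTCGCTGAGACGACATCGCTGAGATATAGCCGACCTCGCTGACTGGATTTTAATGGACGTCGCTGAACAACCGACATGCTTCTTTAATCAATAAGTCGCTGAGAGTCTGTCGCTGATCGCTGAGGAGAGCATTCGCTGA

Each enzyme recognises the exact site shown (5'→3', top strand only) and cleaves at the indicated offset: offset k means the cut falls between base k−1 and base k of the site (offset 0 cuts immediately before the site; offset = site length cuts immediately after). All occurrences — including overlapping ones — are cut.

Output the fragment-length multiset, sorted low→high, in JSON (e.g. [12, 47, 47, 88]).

Per-enzyme occurrences:
  WciII (CGACA, off=4): starts [42, 103] → cuts [46, 107]
  LmaX (GATATA, off=1): starts [54] → cuts [55]
  QalIV (TCGCTGA, off=1): starts [2, 11, 33, 47, 67, 91, 127, 141, 148, 164] → cuts [3, 12, 34, 48, 68, 92, 128, 142, 149, 165]
  FykV (TTTAAT, off=6): starts [18, 80, 114] → cuts [24, 86, 120]

All cut coordinates (distinct, sorted): [3, 12, 24, 34, 46, 48, 55, 68, 86, 92, 107, 120, 128, 142, 149, 165]

Fragments:
  3→12: 9 bp
  12→24: 12 bp
  24→34: 10 bp
  34→46: 12 bp
  46→48: 2 bp
  48→55: 7 bp
  55→68: 13 bp
  68→86: 18 bp
  86→92: 6 bp
  92→107: 15 bp
  107→120: 13 bp
  120→128: 8 bp
  128→142: 14 bp
  142→149: 7 bp
  149→165: 16 bp
  165→3 (wrap): 171-165+3 = 9 bp

[2,6,7,7,8,9,9,10,12,12,13,13,14,15,16,18]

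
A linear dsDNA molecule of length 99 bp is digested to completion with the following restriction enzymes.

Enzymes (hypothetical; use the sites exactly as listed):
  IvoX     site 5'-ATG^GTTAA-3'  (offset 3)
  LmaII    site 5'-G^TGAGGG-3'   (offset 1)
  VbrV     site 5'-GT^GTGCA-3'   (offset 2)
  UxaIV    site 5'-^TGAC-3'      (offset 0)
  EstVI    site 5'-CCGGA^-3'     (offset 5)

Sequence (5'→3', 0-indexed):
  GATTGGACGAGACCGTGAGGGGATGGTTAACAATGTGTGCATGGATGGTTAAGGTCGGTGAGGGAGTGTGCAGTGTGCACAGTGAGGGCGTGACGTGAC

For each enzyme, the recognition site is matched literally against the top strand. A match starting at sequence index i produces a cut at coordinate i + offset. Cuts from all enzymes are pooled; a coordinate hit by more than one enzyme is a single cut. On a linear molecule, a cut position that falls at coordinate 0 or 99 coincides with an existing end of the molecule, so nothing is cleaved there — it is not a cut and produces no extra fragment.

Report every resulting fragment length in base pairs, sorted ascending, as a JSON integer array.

Site scan:
  IvoX (ATGGTTAA, off=3): starts [22, 44] → cuts [25, 47]
  LmaII (GTGAGGG, off=1): starts [14, 57, 81] → cuts [15, 58, 82]
  VbrV (GTGTGCA, off=2): starts [34, 65, 72] → cuts [36, 67, 74]
  UxaIV (TGAC, off=0): starts [90, 95] → cuts [90, 95]
  EstVI (CCGGA, off=5): no sites

All cut coordinates (distinct, sorted): [15, 25, 36, 47, 58, 67, 74, 82, 90, 95]

Fragments:
  [0,15): 15 bp
  [15,25): 10 bp
  [25,36): 11 bp
  [36,47): 11 bp
  [47,58): 11 bp
  [58,67): 9 bp
  [67,74): 7 bp
  [74,82): 8 bp
  [82,90): 8 bp
  [90,95): 5 bp
  [95,99): 4 bp

[4,5,7,8,8,9,10,11,11,11,15]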